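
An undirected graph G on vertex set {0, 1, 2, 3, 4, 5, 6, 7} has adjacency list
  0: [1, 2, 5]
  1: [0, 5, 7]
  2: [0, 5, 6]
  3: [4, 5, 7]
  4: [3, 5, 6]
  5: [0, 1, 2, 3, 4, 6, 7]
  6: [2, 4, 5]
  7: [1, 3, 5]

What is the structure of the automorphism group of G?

the dihedral group of order 14

Vertex 5 is the unique vertex of degree 7; the remaining 7 vertices each have degree 3 and induce a cycle, so G is the wheel on 8 vertices with hub 5. Every automorphism fixes the hub and acts on the rim 7-cycle, so Aut(G) ≅ Aut(C_7) = D_7 of order 14.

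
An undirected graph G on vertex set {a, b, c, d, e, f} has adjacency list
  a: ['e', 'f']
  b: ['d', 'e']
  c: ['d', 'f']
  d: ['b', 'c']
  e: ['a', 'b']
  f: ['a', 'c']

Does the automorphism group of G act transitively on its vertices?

Yes

Every vertex has degree 2 and the graph is connected, so G is the 6-cycle C_6. The automorphisms of the 6-cycle are exactly the symmetries of a regular 6-gon: the dihedral group D_6, |D_6| = 12. Under this action every vertex can be carried to every other, so G is vertex-transitive.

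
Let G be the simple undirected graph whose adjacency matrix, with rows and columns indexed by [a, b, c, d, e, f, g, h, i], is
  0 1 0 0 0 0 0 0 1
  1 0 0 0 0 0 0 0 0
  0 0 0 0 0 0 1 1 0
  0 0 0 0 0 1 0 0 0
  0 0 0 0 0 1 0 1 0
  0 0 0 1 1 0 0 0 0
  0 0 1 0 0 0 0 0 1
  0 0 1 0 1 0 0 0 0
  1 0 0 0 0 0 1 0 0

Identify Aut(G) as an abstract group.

C_2

The degree sequence is [2, 1, 2, 1, 2, 2, 2, 2, 2]; the two degree-1 vertices b and d are the ends of a path, so G = P_9. A path has exactly one nontrivial symmetry — reversal — giving Aut(G) of order 2.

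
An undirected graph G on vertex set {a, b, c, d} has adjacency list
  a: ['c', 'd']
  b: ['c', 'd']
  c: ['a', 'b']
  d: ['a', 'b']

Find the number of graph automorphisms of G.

G is 2-regular and bipartite on 2^2 = 4 vertices with girth 4; it is the hypercube graph Q_2. The symmetry group of the 2-cube is the hyperoctahedral group B_2 = Z_2 ≀ S_2, of order 2^2·2! = 8.

8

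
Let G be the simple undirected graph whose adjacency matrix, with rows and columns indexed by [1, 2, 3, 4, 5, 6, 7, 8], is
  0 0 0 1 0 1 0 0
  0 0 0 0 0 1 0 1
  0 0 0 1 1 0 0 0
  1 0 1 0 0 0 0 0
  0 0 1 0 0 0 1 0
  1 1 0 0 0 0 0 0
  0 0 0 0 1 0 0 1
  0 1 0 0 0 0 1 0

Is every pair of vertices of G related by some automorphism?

Every vertex has degree 2 and the graph is connected, so G is the 8-cycle C_8. The automorphisms of the 8-cycle are exactly the symmetries of a regular 8-gon: the dihedral group D_8, |D_8| = 16. This group acts transitively on the 8 vertices.

Yes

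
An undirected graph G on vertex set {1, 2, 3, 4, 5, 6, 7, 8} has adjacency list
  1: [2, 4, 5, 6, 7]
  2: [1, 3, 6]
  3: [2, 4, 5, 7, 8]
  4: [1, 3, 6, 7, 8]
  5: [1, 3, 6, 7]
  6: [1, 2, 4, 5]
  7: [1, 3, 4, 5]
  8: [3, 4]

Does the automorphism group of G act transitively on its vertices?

Vertex 2 is the only vertex of degree 3, so every automorphism fixes it; G is not vertex-transitive.

No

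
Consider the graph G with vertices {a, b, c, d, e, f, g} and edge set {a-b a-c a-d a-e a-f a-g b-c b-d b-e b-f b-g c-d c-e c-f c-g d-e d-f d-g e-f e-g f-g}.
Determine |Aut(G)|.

All 7 vertices are pairwise adjacent: G = K_7. Every bijection on the vertex set is an automorphism of K_7; hence Aut(K_7) ≅ S_7, order 5040.

5040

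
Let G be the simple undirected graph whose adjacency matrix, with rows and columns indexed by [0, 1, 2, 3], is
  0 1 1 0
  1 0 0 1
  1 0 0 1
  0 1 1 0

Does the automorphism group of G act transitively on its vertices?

Yes

Every vertex has degree 2 and the graph is connected, so G is the 4-cycle C_4. The automorphisms of the 4-cycle are exactly the symmetries of a regular 4-gon: the dihedral group D_4, |D_4| = 8. This group acts transitively on the 4 vertices.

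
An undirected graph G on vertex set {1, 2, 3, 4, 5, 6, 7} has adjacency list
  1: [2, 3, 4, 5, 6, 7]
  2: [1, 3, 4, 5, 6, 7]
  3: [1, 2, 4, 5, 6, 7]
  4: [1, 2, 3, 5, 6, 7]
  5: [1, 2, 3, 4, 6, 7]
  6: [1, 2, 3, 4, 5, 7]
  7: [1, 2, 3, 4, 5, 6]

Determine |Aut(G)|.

Every vertex has degree 6, so G is the complete graph K_7. Every bijection on the vertex set is an automorphism of K_7; hence Aut(K_7) ≅ S_7, order 5040.

5040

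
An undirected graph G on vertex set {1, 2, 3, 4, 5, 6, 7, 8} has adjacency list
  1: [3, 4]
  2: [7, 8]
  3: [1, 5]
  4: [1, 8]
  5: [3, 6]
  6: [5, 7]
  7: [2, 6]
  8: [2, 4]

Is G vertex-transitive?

Every vertex has degree 2 and the graph is connected, so G is the 8-cycle C_8. The automorphisms of the 8-cycle are exactly the symmetries of a regular 8-gon: the dihedral group D_8, |D_8| = 16. This group acts transitively on the 8 vertices.

Yes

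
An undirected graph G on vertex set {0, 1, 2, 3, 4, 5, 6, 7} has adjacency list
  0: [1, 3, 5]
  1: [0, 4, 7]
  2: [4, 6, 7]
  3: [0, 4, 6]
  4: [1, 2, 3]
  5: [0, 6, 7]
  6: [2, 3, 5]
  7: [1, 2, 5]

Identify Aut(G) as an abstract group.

Z_2^3 ⋊ S_3

G is 3-regular and bipartite on 2^3 = 8 vertices with girth 4; it is the hypercube graph Q_3. The symmetry group of the 3-cube is the hyperoctahedral group B_3 = Z_2 ≀ S_3, of order 2^3·3! = 48.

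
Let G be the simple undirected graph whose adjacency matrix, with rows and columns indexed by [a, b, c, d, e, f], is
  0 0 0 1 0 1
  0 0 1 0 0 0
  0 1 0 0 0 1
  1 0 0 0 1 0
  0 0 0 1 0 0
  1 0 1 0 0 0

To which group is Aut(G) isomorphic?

C_2

The degree sequence is [2, 1, 2, 2, 1, 2]; the two degree-1 vertices b and e are the ends of a path, so G = P_6. A path has exactly one nontrivial symmetry — reversal — giving Aut(G) of order 2.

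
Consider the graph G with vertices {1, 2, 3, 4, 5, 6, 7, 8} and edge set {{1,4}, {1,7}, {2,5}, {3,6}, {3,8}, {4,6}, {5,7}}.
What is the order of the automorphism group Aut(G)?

The degree sequence is [2, 1, 2, 2, 2, 2, 2, 1]; the two degree-1 vertices 2 and 8 are the ends of a path, so G = P_8. The only nontrivial automorphism of a path is the end-to-end reflection, so Aut(G) ≅ Z_2.

2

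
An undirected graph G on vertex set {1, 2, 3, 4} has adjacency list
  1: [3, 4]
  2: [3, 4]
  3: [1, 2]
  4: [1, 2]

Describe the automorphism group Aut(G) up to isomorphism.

G is 2-regular and bipartite with parts {3, 4} and {1, 2} (each part is independent and every cross-pair is an edge), so G = K_{2,2}. Aut(K_{2,2}) is the wreath product S_2 ≀ Z_2: permute within each part, then optionally swap the parts; |Aut| = 2·(2!)² = 8.

S_2 ≀ Z_2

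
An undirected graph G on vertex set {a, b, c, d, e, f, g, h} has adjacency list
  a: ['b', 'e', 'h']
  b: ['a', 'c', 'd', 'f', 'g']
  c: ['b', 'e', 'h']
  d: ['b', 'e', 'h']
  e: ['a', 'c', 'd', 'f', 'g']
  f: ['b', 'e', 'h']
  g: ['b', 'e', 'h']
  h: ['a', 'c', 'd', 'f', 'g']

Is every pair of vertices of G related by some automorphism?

No

Automorphisms preserve degree, but G has vertices of degree 3 and vertices of degree 5; no automorphism maps one to the other, so G is not vertex-transitive.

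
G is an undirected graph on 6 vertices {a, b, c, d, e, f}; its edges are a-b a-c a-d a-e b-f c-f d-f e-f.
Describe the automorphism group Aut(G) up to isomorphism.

The vertices split by degree into {a, f} (degree 4) and {b, c, d, e} (degree 2); every edge runs between the two parts, so G is the complete bipartite graph K_{2,4}. The parts have unequal sizes, so no automorphism swaps them; each part is permuted independently, giving S_2 × S_4 of order 2!·4! = 48.

S_2 × S_4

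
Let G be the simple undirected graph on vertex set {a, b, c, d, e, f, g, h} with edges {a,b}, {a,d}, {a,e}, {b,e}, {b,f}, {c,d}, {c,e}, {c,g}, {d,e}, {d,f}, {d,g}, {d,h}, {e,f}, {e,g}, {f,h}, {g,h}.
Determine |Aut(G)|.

1

The degree sequence is [3, 3, 3, 6, 6, 4, 4, 3]. Checking the degree-preserving permutations of the vertex set shows that none except the identity preserves every edge, so Aut(G) is trivial.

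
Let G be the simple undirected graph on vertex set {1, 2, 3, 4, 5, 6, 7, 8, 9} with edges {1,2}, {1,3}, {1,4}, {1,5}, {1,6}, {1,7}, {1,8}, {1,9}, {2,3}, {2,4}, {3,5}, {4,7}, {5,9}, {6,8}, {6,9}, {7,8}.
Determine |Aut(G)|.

Vertex 1 is the unique vertex of degree 8; the remaining 8 vertices each have degree 3 and induce a cycle, so G is the wheel on 9 vertices with hub 1. With the hub fixed, the remaining symmetry is that of the rim cycle C_8, giving the dihedral group D_8.

16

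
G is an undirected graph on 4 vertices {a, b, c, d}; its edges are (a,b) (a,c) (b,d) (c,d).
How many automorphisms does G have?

8

G is 2-regular and connected on 4 vertices, i.e. the cycle C_4. The automorphisms of the 4-cycle are exactly the symmetries of a regular 4-gon: the dihedral group D_4, |D_4| = 8.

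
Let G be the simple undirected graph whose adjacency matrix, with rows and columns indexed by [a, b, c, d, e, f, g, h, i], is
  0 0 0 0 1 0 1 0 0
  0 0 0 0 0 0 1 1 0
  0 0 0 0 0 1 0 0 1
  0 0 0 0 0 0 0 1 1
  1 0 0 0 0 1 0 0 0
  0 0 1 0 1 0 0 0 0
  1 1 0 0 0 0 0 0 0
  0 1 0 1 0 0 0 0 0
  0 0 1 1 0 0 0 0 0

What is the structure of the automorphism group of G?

G is 2-regular and connected on 9 vertices, i.e. the cycle C_9. The automorphisms of the 9-cycle are exactly the symmetries of a regular 9-gon: the dihedral group D_9, |D_9| = 18.

D_9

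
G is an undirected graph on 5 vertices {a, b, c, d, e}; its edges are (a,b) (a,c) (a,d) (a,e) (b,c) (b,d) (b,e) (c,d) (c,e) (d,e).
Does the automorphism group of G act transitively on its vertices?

Yes

Every vertex has degree 4, so G is the complete graph K_5. Every bijection on the vertex set is an automorphism of K_5; hence Aut(K_5) ≅ S_5, order 120. This group acts transitively on the 5 vertices.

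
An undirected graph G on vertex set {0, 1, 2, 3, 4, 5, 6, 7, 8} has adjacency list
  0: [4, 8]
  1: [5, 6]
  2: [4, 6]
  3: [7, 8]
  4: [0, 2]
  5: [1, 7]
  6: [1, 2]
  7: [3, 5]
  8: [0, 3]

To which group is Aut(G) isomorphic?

Every vertex has degree 2 and the graph is connected, so G is the 9-cycle C_9. The automorphisms of the 9-cycle are exactly the symmetries of a regular 9-gon: the dihedral group D_9, |D_9| = 18.

the dihedral group of order 18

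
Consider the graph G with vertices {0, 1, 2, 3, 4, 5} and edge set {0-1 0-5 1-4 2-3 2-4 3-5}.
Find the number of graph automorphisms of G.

Every vertex has degree 2 and the graph is connected, so G is the 6-cycle C_6. C_6 has 6 rotations and 6 reflections, so Aut(C_6) ≅ D_6 of order 12.

12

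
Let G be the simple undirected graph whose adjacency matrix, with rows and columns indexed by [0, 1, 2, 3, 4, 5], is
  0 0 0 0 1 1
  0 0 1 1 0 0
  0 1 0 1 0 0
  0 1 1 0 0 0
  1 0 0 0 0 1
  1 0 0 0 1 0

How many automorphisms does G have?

G has two connected components, {1, 2, 3} and {0, 4, 5}; each is 2-regular, so G = C_3 ⊔ C_3. With two isomorphic components, Aut(G) = Aut(C_3) ≀ S_2 = (D_3 × D_3) ⋊ Z_2: permute each cycle by D_3, then optionally swap the two cycles. Order 2·(2·3)² = 72.

72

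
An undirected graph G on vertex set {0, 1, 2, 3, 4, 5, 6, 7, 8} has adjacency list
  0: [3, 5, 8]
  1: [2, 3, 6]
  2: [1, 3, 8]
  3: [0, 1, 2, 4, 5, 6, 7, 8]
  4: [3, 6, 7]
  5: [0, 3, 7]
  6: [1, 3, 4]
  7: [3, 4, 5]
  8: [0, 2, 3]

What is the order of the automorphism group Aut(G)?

Vertex 3 is the unique vertex of degree 8; the remaining 8 vertices each have degree 3 and induce a cycle, so G is the wheel on 9 vertices with hub 3. Every automorphism fixes the hub and acts on the rim 8-cycle, so Aut(G) ≅ Aut(C_8) = D_8 of order 16.

16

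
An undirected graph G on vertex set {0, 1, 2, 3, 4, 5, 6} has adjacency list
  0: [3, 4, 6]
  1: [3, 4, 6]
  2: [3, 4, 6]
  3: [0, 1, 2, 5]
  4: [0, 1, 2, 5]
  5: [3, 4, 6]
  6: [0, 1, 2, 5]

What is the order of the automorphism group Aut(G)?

The vertices split by degree into {3, 4, 6} (degree 4) and {0, 1, 2, 5} (degree 3); every edge runs between the two parts, so G is the complete bipartite graph K_{3,4}. Automorphisms preserve the bipartition setwise (since the parts differ in size) and act as S_4 × S_3 within it; |Aut| = 144.

144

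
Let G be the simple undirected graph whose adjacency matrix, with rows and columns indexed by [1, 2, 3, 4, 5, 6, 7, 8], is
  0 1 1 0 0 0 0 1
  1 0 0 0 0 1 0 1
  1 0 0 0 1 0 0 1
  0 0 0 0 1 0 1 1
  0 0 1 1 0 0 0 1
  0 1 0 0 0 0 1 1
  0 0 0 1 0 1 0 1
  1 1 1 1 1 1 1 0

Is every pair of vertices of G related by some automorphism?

Vertex 8 is the only vertex of degree 7, so every automorphism fixes it; G is not vertex-transitive.

No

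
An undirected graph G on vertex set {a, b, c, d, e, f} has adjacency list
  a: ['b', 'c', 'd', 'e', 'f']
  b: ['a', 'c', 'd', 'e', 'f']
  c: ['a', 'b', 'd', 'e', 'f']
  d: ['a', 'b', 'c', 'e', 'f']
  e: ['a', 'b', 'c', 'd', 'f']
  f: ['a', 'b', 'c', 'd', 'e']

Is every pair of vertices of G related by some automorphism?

Every vertex has degree 5, so G is the complete graph K_6. Every bijection on the vertex set is an automorphism of K_6; hence Aut(K_6) ≅ S_6, order 720. Under this action every vertex can be carried to every other, so G is vertex-transitive.

Yes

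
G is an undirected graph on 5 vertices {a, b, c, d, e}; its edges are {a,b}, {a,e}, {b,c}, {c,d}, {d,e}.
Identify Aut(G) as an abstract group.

the dihedral group of order 10

Every vertex has degree 2 and the graph is connected, so G is the 5-cycle C_5. C_5 has 5 rotations and 5 reflections, so Aut(C_5) ≅ D_5 of order 10.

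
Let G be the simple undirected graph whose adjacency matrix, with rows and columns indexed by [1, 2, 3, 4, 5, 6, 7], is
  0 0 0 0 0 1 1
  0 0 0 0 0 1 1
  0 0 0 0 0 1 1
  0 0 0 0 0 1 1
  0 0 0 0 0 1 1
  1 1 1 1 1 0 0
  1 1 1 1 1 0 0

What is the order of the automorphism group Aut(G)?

The vertices split by degree into {6, 7} (degree 5) and {1, 2, 3, 4, 5} (degree 2); every edge runs between the two parts, so G is the complete bipartite graph K_{2,5}. Automorphisms preserve the bipartition setwise (since the parts differ in size) and act as S_5 × S_2 within it; |Aut| = 240.

240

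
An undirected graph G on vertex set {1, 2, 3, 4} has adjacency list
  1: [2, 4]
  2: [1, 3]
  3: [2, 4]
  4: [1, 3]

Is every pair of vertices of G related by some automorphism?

G is 2-regular and connected on 4 vertices, i.e. the cycle C_4. C_4 has 4 rotations and 4 reflections, so Aut(C_4) ≅ D_4 of order 8. This group acts transitively on the 4 vertices.

Yes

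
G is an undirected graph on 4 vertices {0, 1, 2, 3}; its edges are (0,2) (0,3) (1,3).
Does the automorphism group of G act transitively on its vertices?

No

Automorphisms preserve degree, but G has vertices of degree 1 and vertices of degree 2; no automorphism maps one to the other, so G is not vertex-transitive.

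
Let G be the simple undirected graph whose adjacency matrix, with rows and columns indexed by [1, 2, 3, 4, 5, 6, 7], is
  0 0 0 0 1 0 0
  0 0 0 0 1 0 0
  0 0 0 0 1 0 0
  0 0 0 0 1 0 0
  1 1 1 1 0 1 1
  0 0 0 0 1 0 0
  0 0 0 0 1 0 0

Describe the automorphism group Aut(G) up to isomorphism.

S_6

Vertex 5 has degree 6 and every other vertex has degree 1, so G is the star K_{1,6} with centre 5. Any automorphism fixes the centre and permutes the 6 leaves freely, so Aut(G) ≅ S_6 of order 6! = 720.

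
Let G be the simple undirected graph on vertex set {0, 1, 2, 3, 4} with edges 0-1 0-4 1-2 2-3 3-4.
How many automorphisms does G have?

G is 2-regular and connected on 5 vertices, i.e. the cycle C_5. C_5 has 5 rotations and 5 reflections, so Aut(C_5) ≅ D_5 of order 10.

10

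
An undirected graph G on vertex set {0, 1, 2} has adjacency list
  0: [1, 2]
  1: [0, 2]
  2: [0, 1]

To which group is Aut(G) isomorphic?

All 3 vertices are pairwise adjacent: G = K_3. Every bijection on the vertex set is an automorphism of K_3; hence Aut(K_3) ≅ S_3, order 6.

the symmetric group on 3 letters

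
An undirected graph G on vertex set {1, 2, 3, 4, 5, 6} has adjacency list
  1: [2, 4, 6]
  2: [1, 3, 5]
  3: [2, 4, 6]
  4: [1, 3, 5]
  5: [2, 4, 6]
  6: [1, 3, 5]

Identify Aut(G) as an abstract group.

G is 3-regular and bipartite with parts {2, 4, 6} and {1, 3, 5} (each part is independent and every cross-pair is an edge), so G = K_{3,3}. Each part can be permuted independently (S_3 × S_3) and the two equal-size parts can also be swapped, giving (S_3 × S_3) ⋊ Z_2 of order 2·(3!)² = 72.

(S_3 × S_3) ⋊ Z_2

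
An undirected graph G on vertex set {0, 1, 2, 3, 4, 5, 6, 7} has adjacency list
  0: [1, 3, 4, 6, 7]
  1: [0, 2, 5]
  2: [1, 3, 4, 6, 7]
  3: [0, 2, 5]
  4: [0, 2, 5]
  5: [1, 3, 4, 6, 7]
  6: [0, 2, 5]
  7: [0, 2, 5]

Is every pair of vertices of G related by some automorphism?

No

Automorphisms preserve degree, but G has vertices of degree 3 and vertices of degree 5; no automorphism maps one to the other, so G is not vertex-transitive.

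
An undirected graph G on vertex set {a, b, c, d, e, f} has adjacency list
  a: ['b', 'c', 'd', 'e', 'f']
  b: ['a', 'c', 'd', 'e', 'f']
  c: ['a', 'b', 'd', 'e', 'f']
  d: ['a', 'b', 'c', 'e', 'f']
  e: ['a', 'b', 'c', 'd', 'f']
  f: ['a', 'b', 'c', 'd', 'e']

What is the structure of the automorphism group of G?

the symmetric group on 6 letters

All 6 vertices are pairwise adjacent: G = K_6. Any permutation of the 6 vertices preserves K_6, so Aut(K_6) = S_6 of order 6! = 720.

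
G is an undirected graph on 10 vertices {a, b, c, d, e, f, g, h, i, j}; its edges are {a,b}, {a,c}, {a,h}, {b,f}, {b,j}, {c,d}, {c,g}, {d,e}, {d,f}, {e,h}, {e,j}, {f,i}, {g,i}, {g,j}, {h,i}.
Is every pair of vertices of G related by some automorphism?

Yes

G is 3-regular on 10 vertices with no triangles and no 4-cycles (girth 5): this is the Petersen graph. Viewing the Petersen graph as the Kneser graph K(5,2) — vertices are 2-subsets of {1,…,5}, edges join disjoint pairs — its automorphisms are exactly the permutations of the 5-element set, so Aut ≅ S_5 of order 120. This group acts transitively on the 10 vertices.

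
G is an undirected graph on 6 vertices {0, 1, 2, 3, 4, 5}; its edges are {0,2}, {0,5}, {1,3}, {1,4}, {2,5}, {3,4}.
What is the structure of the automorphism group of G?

G has two connected components, {0, 2, 5} and {1, 3, 4}; each is 2-regular, so G = C_3 ⊔ C_3. Aut of a disjoint union of two copies of C_3 is the wreath product D_3 ≀ Z_2, of order 2·6² = 72.

D_3 ≀ Z_2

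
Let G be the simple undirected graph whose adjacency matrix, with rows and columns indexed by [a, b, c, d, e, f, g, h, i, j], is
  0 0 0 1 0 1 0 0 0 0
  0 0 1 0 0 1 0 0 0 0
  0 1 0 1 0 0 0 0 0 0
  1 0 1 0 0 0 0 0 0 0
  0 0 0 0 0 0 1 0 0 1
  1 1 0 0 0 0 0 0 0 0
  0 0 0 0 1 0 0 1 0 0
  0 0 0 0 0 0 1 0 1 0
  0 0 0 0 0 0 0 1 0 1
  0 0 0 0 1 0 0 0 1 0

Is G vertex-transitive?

G has two connected components, {e, g, h, i, j} and {a, b, c, d, f}; each is 2-regular, so G = C_5 ⊔ C_5. With two isomorphic components, Aut(G) = Aut(C_5) ≀ S_2 = (D_5 × D_5) ⋊ Z_2: permute each cycle by D_5, then optionally swap the two cycles. Order 2·(2·5)² = 200. Under this action every vertex can be carried to every other, so G is vertex-transitive.

Yes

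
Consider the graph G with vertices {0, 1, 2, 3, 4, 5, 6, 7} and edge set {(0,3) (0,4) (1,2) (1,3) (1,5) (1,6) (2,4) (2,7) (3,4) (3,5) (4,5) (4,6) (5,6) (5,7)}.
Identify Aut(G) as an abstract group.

the trivial group

Degrees alone do not determine every vertex (e.g. 0 and 7 both have degree 2), but their neighbour-degree multisets differ: N(0) has degrees [4, 5] while N(7) has degrees [3, 5]. Repeating this refinement separates all vertices, so the only automorphism is the identity.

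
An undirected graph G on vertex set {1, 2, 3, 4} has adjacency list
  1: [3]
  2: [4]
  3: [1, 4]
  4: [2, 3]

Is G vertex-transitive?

No

Automorphisms preserve degree, but G has vertices of degree 1 and vertices of degree 2; no automorphism maps one to the other, so G is not vertex-transitive.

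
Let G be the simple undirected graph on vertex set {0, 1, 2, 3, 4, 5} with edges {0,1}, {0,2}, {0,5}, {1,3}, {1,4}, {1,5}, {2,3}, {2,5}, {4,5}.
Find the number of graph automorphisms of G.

1

Degrees alone do not determine every vertex (e.g. 0 and 2 both have degree 3), but their neighbour-degree multisets differ: N(0) has degrees [3, 4, 4] while N(2) has degrees [2, 3, 4]. Repeating this refinement separates all vertices, so the only automorphism is the identity.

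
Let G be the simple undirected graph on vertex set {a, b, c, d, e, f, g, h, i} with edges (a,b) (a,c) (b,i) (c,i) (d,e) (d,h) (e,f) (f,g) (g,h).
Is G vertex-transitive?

G has two connected components, {d, e, f, g, h} and {a, b, c, i}; each is 2-regular, so G = C_5 ⊔ C_4. The orbit of a under Aut(G) is {a, b, c, i}, which does not contain d, so G is not vertex-transitive.

No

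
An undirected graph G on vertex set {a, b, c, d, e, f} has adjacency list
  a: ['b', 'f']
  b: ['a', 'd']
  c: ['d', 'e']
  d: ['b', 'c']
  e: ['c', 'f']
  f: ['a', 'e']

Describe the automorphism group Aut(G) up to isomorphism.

D_6

G is 2-regular and connected on 6 vertices, i.e. the cycle C_6. C_6 has 6 rotations and 6 reflections, so Aut(C_6) ≅ D_6 of order 12.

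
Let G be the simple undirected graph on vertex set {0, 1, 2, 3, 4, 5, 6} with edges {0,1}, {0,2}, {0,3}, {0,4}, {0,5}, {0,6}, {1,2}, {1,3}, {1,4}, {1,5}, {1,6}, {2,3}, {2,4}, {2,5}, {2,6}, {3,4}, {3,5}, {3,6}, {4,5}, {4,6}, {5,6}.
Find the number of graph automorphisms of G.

5040

Every vertex has degree 6, so G is the complete graph K_7. Any permutation of the 7 vertices preserves K_7, so Aut(K_7) = S_7 of order 7! = 5040.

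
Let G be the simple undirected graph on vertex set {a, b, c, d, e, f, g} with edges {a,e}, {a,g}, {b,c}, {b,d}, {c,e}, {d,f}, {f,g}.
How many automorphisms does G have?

Every vertex has degree 2 and the graph is connected, so G is the 7-cycle C_7. The automorphisms of the 7-cycle are exactly the symmetries of a regular 7-gon: the dihedral group D_7, |D_7| = 14.

14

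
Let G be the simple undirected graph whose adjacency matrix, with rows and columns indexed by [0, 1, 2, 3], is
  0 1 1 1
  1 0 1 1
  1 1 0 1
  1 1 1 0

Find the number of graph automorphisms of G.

Every vertex has degree 3, so G is the complete graph K_4. Every bijection on the vertex set is an automorphism of K_4; hence Aut(K_4) ≅ S_4, order 24.

24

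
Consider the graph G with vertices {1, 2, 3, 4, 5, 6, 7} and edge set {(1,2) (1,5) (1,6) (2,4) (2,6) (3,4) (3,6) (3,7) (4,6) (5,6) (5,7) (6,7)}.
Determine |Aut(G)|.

Vertex 6 is the unique vertex of degree 6; the remaining 6 vertices each have degree 3 and induce a cycle, so G is the wheel on 7 vertices with hub 6. With the hub fixed, the remaining symmetry is that of the rim cycle C_6, giving the dihedral group D_6.

12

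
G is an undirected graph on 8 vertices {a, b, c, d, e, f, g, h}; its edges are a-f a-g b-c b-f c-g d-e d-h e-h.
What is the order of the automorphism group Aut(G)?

G has two connected components, {a, b, c, f, g} and {d, e, h}; each is 2-regular, so G = C_5 ⊔ C_3. The components are non-isomorphic (different sizes), so Aut(G) = Aut(C_5) × Aut(C_3) = D_5 × D_3 of order 10·6 = 60.

60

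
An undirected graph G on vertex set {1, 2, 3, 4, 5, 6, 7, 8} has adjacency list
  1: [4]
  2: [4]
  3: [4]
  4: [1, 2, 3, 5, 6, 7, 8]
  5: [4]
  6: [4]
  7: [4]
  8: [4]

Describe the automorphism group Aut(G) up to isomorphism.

Vertex 4 has degree 7 and every other vertex has degree 1, so G is the star K_{1,7} with centre 4. The 7 leaves are pairwise interchangeable while the centre is fixed, giving Aut(G) = S_7.

S_7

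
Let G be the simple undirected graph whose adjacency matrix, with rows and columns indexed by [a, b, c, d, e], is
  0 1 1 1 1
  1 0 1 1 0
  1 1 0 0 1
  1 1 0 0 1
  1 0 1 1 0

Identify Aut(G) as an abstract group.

Vertex a is the unique vertex of degree 4; the remaining 4 vertices each have degree 3 and induce a cycle, so G is the wheel on 5 vertices with hub a. Every automorphism fixes the hub and acts on the rim 4-cycle, so Aut(G) ≅ Aut(C_4) = D_4 of order 8.

D_4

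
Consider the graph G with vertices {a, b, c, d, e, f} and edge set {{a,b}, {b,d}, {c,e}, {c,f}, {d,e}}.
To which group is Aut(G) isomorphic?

C_2

The degree sequence is [1, 2, 2, 2, 2, 1]; the two degree-1 vertices a and f are the ends of a path, so G = P_6. The only nontrivial automorphism of a path is the end-to-end reflection, so Aut(G) ≅ Z_2.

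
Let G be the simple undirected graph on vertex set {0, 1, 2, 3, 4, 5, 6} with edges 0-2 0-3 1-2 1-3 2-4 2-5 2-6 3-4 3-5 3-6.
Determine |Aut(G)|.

240

The vertices split by degree into {2, 3} (degree 5) and {0, 1, 4, 5, 6} (degree 2); every edge runs between the two parts, so G is the complete bipartite graph K_{2,5}. Automorphisms preserve the bipartition setwise (since the parts differ in size) and act as S_5 × S_2 within it; |Aut| = 240.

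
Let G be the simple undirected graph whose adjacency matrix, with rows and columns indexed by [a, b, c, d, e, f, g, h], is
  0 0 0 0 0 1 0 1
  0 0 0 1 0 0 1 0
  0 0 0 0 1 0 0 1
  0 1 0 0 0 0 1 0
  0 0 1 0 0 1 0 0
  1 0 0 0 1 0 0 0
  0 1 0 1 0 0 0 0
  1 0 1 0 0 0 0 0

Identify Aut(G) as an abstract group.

D_5 × D_3

G has two connected components, {a, c, e, f, h} and {b, d, g}; each is 2-regular, so G = C_5 ⊔ C_3. No automorphism exchanges components of different sizes, hence Aut(G) is the direct product D_5 × D_3, order 60.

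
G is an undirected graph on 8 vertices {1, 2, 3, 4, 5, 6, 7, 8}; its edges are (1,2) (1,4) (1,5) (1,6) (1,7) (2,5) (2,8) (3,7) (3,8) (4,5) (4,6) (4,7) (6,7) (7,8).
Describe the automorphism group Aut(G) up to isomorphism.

{e}

Degrees alone do not determine every vertex (e.g. 1 and 7 both have degree 5), but their neighbour-degree multisets differ: N(1) has degrees [3, 3, 3, 4, 5] while N(7) has degrees [2, 3, 3, 4, 5]. Repeating this refinement separates all vertices, so the only automorphism is the identity.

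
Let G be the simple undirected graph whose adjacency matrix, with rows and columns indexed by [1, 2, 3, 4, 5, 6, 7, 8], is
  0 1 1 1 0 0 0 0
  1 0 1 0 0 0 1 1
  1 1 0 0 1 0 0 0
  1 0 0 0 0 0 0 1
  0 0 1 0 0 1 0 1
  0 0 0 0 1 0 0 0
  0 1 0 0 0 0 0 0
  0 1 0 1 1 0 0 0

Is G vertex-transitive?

Vertex 2 is the only vertex of degree 4, so every automorphism fixes it; G is not vertex-transitive.

No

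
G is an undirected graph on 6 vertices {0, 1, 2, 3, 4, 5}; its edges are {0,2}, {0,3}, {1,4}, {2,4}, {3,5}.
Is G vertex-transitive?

No

Automorphisms preserve degree, but G has vertices of degree 1 and vertices of degree 2; no automorphism maps one to the other, so G is not vertex-transitive.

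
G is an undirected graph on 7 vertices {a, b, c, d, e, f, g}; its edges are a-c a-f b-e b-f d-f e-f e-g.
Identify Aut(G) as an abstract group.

1

Degrees alone do not determine every vertex (e.g. a and b both have degree 2), but their neighbour-degree multisets differ: N(a) has degrees [1, 4] while N(b) has degrees [3, 4]. Repeating this refinement separates all vertices, so the only automorphism is the identity.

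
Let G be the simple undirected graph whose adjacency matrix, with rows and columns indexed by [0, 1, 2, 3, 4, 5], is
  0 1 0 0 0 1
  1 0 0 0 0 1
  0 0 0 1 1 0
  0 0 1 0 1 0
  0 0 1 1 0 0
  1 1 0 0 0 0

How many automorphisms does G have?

G has two connected components, {0, 1, 5} and {2, 3, 4}; each is 2-regular, so G = C_3 ⊔ C_3. With two isomorphic components, Aut(G) = Aut(C_3) ≀ S_2 = (D_3 × D_3) ⋊ Z_2: permute each cycle by D_3, then optionally swap the two cycles. Order 2·(2·3)² = 72.

72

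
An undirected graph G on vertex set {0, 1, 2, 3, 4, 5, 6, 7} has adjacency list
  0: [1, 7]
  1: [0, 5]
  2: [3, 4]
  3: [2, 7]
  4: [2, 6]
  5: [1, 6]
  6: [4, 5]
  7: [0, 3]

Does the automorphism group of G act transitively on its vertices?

Yes

Every vertex has degree 2 and the graph is connected, so G is the 8-cycle C_8. The automorphisms of the 8-cycle are exactly the symmetries of a regular 8-gon: the dihedral group D_8, |D_8| = 16. Under this action every vertex can be carried to every other, so G is vertex-transitive.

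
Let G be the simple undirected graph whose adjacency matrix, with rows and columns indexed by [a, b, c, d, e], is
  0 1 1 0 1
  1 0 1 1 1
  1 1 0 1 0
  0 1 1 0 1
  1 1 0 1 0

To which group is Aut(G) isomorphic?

the dihedral group of order 8

Vertex b is the unique vertex of degree 4; the remaining 4 vertices each have degree 3 and induce a cycle, so G is the wheel on 5 vertices with hub b. Every automorphism fixes the hub and acts on the rim 4-cycle, so Aut(G) ≅ Aut(C_4) = D_4 of order 8.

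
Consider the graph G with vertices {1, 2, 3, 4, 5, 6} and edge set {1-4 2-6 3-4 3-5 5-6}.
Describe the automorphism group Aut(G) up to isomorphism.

The degree sequence is [1, 1, 2, 2, 2, 2]; the two degree-1 vertices 1 and 2 are the ends of a path, so G = P_6. A path has exactly one nontrivial symmetry — reversal — giving Aut(G) of order 2.

Z_2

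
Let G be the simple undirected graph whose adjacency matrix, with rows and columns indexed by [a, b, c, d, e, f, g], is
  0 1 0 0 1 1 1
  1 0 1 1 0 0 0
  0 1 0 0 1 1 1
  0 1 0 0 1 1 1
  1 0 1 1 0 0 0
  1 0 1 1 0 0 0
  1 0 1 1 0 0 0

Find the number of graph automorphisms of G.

The vertices split by degree into {a, c, d} (degree 4) and {b, e, f, g} (degree 3); every edge runs between the two parts, so G is the complete bipartite graph K_{3,4}. Automorphisms preserve the bipartition setwise (since the parts differ in size) and act as S_4 × S_3 within it; |Aut| = 144.

144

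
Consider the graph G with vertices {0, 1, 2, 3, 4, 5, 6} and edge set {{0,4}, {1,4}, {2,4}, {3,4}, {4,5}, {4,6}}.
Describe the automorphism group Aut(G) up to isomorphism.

Vertex 4 has degree 6 and every other vertex has degree 1, so G is the star K_{1,6} with centre 4. Any automorphism fixes the centre and permutes the 6 leaves freely, so Aut(G) ≅ S_6 of order 6! = 720.

S_6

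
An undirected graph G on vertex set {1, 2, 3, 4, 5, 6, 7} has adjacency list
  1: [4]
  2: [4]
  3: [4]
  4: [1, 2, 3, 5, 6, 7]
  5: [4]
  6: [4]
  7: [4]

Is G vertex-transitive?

No

Vertex 4 is the only vertex of degree 6, so every automorphism fixes it; G is not vertex-transitive.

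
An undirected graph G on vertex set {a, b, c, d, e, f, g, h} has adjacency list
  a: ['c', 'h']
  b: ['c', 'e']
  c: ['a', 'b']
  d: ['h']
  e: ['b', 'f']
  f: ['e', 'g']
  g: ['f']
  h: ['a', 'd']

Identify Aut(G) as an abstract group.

Z_2

The degree sequence is [2, 2, 2, 1, 2, 2, 1, 2]; the two degree-1 vertices d and g are the ends of a path, so G = P_8. The only nontrivial automorphism of a path is the end-to-end reflection, so Aut(G) ≅ Z_2.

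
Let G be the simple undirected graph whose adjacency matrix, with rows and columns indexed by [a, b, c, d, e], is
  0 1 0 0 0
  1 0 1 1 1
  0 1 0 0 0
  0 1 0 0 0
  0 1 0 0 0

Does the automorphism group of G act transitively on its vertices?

Vertex b is the only vertex of degree 4, so every automorphism fixes it; G is not vertex-transitive.

No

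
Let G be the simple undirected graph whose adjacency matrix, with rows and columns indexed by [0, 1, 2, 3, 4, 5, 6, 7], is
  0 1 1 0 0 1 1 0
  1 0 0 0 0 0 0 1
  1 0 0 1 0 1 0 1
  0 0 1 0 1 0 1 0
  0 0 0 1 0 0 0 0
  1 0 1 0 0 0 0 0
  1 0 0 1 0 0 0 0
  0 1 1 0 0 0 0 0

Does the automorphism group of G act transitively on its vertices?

Vertex 3 is the only vertex of degree 3, so every automorphism fixes it; G is not vertex-transitive.

No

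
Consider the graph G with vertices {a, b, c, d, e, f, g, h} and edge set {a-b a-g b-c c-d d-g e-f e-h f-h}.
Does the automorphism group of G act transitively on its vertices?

G has two connected components, {a, b, c, d, g} and {e, f, h}; each is 2-regular, so G = C_5 ⊔ C_3. The orbit of a under Aut(G) is {a, b, c, d, g}, which does not contain e, so G is not vertex-transitive.

No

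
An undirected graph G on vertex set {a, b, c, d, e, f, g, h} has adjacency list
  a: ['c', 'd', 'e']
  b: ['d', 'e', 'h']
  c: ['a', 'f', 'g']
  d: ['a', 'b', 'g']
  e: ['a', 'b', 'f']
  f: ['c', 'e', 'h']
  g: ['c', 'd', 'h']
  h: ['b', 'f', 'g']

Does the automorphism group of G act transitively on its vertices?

Yes

G is 3-regular and bipartite on 2^3 = 8 vertices with girth 4; it is the hypercube graph Q_3. The symmetry group of the 3-cube is the hyperoctahedral group B_3 = Z_2 ≀ S_3, of order 2^3·3! = 48. Under this action every vertex can be carried to every other, so G is vertex-transitive.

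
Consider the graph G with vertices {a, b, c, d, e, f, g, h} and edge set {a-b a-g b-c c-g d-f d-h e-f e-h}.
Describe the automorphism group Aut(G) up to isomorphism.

D_4 ≀ Z_2

G has two connected components, {d, e, f, h} and {a, b, c, g}; each is 2-regular, so G = C_4 ⊔ C_4. Aut of a disjoint union of two copies of C_4 is the wreath product D_4 ≀ Z_2, of order 2·8² = 128.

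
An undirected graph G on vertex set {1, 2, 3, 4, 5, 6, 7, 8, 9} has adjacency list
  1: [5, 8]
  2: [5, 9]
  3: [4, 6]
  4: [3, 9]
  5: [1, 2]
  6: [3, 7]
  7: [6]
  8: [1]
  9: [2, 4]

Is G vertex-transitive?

Automorphisms preserve degree, but G has vertices of degree 1 and vertices of degree 2; no automorphism maps one to the other, so G is not vertex-transitive.

No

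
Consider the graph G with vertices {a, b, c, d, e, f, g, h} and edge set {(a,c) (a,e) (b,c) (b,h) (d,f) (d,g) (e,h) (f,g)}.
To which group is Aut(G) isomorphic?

D_5 × D_3

G has two connected components, {a, b, c, e, h} and {d, f, g}; each is 2-regular, so G = C_5 ⊔ C_3. The components are non-isomorphic (different sizes), so Aut(G) = Aut(C_5) × Aut(C_3) = D_5 × D_3 of order 10·6 = 60.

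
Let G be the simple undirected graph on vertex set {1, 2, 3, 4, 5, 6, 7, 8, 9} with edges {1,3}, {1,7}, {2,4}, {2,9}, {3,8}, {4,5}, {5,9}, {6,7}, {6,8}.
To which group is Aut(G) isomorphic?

G has two connected components, {1, 3, 6, 7, 8} and {2, 4, 5, 9}; each is 2-regular, so G = C_5 ⊔ C_4. The components are non-isomorphic (different sizes), so Aut(G) = Aut(C_4) × Aut(C_5) = D_4 × D_5 of order 8·10 = 80.

D_4 × D_5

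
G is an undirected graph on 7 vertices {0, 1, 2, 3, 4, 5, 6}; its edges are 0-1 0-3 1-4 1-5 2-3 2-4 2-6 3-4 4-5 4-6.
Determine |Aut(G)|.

The degree sequence is [2, 3, 3, 3, 5, 2, 2]. Checking the degree-preserving permutations of the vertex set shows that none except the identity preserves every edge, so Aut(G) is trivial.

1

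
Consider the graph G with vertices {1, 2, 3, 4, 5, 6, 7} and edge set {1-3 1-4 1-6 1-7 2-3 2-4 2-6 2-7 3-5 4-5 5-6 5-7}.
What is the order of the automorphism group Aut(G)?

The vertices split by degree into {1, 2, 5} (degree 4) and {3, 4, 6, 7} (degree 3); every edge runs between the two parts, so G is the complete bipartite graph K_{3,4}. The parts have unequal sizes, so no automorphism swaps them; each part is permuted independently, giving S_4 × S_3 of order 4!·3! = 144.

144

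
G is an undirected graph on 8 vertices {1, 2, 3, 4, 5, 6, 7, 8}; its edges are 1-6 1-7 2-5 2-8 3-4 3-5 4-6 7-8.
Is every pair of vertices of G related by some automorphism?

G is 2-regular and connected on 8 vertices, i.e. the cycle C_8. C_8 has 8 rotations and 8 reflections, so Aut(C_8) ≅ D_8 of order 16. This group acts transitively on the 8 vertices.

Yes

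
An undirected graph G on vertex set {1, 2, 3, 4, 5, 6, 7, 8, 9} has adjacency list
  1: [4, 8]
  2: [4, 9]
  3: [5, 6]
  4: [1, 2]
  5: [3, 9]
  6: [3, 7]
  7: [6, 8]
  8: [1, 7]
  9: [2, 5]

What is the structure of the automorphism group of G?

G is 2-regular and connected on 9 vertices, i.e. the cycle C_9. The automorphisms of the 9-cycle are exactly the symmetries of a regular 9-gon: the dihedral group D_9, |D_9| = 18.

D_9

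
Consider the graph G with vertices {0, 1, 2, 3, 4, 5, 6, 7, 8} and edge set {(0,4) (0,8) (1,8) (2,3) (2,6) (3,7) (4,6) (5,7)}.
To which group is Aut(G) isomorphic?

The degree sequence is [2, 1, 2, 2, 2, 1, 2, 2, 2]; the two degree-1 vertices 1 and 5 are the ends of a path, so G = P_9. A path has exactly one nontrivial symmetry — reversal — giving Aut(G) of order 2.

the cyclic group of order 2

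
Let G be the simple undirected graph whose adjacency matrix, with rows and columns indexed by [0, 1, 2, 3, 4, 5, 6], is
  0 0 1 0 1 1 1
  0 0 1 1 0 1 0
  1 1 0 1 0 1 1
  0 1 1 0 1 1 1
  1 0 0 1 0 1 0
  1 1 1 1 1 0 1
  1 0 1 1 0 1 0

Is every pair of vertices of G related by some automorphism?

No

Vertex 5 is the only vertex of degree 6, so every automorphism fixes it; G is not vertex-transitive.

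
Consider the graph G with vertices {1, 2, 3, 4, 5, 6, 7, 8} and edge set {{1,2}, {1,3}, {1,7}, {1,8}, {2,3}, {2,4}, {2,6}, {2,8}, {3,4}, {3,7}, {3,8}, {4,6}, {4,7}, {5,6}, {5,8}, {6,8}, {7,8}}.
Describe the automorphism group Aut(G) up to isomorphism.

the trivial group

The degree sequence is [4, 5, 5, 4, 2, 4, 4, 6]. Checking the degree-preserving permutations of the vertex set shows that none except the identity preserves every edge, so Aut(G) is trivial.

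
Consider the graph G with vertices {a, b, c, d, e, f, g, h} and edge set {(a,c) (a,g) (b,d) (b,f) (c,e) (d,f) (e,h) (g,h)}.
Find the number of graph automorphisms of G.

60

G has two connected components, {a, c, e, g, h} and {b, d, f}; each is 2-regular, so G = C_5 ⊔ C_3. No automorphism exchanges components of different sizes, hence Aut(G) is the direct product D_5 × D_3, order 60.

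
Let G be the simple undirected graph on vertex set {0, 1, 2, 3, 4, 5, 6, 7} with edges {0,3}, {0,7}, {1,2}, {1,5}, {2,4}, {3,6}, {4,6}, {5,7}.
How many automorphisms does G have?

G is 2-regular and connected on 8 vertices, i.e. the cycle C_8. The automorphisms of the 8-cycle are exactly the symmetries of a regular 8-gon: the dihedral group D_8, |D_8| = 16.

16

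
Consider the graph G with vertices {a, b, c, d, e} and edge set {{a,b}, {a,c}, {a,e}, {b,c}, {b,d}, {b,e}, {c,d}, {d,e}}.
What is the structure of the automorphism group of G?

the dihedral group of order 8

Vertex b is the unique vertex of degree 4; the remaining 4 vertices each have degree 3 and induce a cycle, so G is the wheel on 5 vertices with hub b. With the hub fixed, the remaining symmetry is that of the rim cycle C_4, giving the dihedral group D_4.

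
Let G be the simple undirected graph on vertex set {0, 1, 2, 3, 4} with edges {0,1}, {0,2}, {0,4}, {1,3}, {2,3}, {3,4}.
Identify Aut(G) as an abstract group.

S_3 × S_2

The vertices split by degree into {0, 3} (degree 3) and {1, 2, 4} (degree 2); every edge runs between the two parts, so G is the complete bipartite graph K_{2,3}. Automorphisms preserve the bipartition setwise (since the parts differ in size) and act as S_3 × S_2 within it; |Aut| = 12.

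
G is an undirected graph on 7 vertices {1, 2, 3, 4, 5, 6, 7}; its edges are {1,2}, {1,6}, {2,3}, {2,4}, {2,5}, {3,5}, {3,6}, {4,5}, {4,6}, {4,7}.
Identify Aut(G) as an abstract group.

Degrees alone do not determine every vertex (e.g. 2 and 4 both have degree 4), but their neighbour-degree multisets differ: N(2) has degrees [2, 3, 3, 4] while N(4) has degrees [1, 3, 3, 4]. Repeating this refinement separates all vertices, so the only automorphism is the identity.

1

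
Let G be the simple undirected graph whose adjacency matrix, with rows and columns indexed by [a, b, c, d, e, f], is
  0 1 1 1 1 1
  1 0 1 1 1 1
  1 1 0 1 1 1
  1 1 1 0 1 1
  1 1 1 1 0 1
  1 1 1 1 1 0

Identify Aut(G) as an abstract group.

S_6

All 6 vertices are pairwise adjacent: G = K_6. Any permutation of the 6 vertices preserves K_6, so Aut(K_6) = S_6 of order 6! = 720.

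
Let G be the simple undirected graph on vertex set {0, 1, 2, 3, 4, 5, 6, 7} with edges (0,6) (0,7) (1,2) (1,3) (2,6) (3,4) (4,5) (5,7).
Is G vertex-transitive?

G is 2-regular and connected on 8 vertices, i.e. the cycle C_8. The automorphisms of the 8-cycle are exactly the symmetries of a regular 8-gon: the dihedral group D_8, |D_8| = 16. This group acts transitively on the 8 vertices.

Yes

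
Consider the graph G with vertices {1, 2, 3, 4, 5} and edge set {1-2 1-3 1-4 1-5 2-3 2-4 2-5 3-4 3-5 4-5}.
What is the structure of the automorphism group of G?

Every vertex has degree 4, so G is the complete graph K_5. Any permutation of the 5 vertices preserves K_5, so Aut(K_5) = S_5 of order 5! = 120.

the symmetric group on 5 letters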